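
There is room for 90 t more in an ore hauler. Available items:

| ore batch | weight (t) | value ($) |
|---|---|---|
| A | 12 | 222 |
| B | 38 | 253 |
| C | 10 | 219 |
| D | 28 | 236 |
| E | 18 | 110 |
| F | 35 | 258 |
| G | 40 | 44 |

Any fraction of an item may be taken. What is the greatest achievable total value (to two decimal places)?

Sort by value per unit weight and fill in that order.
Ratios (sorted): C 21.90, A 18.50, D 8.43, F 7.37, B 6.66, E 6.11, G 1.10
take C (10 @ 219); take A (12 @ 222); take D (28 @ 236); take F (35 @ 258); take 5/38 of B → 33.29. Capacity used 90/90.
Total value = 968.29

968.29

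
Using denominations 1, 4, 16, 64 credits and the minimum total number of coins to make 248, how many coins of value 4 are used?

Use the largest denomination that fits, subtract, and repeat.
248 = 3×64 + 3×16 + 2×4
Count of 4: 2

2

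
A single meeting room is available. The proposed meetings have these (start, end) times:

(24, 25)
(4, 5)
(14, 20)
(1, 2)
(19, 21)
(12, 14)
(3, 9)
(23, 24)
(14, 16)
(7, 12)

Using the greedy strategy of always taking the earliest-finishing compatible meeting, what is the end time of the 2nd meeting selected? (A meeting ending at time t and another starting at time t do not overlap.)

Greedy by earliest finish: after sorting by end time, pick each interval compatible with the last pick.
Sorted by end: (1,2)  (4,5)  (3,9)  (7,12)  (12,14)  (14,16)  (14,20)  (19,21)  (23,24)  (24,25)
take (1,2); take (4,5); skip (3,9); take (7,12); take (12,14); take (14,16); take (19,21); take (23,24); take (24,25).
Selected: (1,2) (4,5) (7,12) (12,14) (14,16) (19,21) (23,24) (24,25)

5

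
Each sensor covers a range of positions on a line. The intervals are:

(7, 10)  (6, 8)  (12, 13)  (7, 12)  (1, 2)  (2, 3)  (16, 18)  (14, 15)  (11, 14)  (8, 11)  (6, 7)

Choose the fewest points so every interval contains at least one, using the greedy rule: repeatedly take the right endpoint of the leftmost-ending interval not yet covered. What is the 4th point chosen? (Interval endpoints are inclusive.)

Process intervals by earliest right end; each time one isn't hit yet, stab at its right endpoint.
Sorted: [1,2] [2,3] [6,7] [6,8] [7,10] [8,11] [7,12] [12,13] [11,14] [14,15] [16,18]
{[1,2],[2,3]} hit by 2; {[6,7],[6,8],[7,10]} hit by 7; {[8,11],[7,12]} hit by 11; {[12,13],[11,14]} hit by 13; {[14,15]} hit by 15; {[16,18]} hit by 18.
Points: 2, 7, 11, 13, 15, 18 (6 total).

13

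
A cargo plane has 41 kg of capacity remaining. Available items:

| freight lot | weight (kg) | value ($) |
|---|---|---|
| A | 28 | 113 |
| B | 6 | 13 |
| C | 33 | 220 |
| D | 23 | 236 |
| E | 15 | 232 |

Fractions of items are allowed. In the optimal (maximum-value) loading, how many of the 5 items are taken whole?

2

Sort by value per unit weight and fill in that order.
Order: E (232/15=15.47) > D (236/23=10.26) > C (220/33=6.67) > A (113/28=4.04) > B (13/6=2.17)
Fill: take E (15 @ 232) → take D (23 @ 236) → take 3/33 of C → 20.00; 41/41 used.
2 item(s) taken whole; one partial (take 3/33 of C).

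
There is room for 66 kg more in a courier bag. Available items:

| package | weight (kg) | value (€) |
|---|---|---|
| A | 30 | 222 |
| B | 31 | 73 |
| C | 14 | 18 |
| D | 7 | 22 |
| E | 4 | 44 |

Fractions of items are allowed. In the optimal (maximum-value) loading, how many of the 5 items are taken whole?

3

Sort by value per unit weight and fill in that order.
Ratios (sorted): E 11.00, A 7.40, D 3.14, B 2.35, C 1.29
take E (4 @ 44); take A (30 @ 222); take D (7 @ 22); take 25/31 of B → 58.87. Capacity used 66/66.
3 item(s) taken whole; one partial (take 25/31 of B).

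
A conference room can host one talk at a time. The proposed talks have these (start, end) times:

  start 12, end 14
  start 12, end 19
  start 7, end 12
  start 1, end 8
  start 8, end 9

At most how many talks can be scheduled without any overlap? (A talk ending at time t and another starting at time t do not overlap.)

Sorted by end: (1,8)  (8,9)  (7,12)  (12,14)  (12,19)
take (1,8); take (8,9); take (12,14); skip (12,19).
Selected 3 talks.

3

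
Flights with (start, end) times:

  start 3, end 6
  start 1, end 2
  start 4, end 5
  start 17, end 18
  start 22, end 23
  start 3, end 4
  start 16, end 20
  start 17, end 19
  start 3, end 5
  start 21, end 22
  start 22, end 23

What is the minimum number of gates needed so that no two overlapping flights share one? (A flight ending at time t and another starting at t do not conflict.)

3

Events (time:±→running): 1:+→1 2:-→0 3:+→1 3:+→2 3:+→3 … peak 3.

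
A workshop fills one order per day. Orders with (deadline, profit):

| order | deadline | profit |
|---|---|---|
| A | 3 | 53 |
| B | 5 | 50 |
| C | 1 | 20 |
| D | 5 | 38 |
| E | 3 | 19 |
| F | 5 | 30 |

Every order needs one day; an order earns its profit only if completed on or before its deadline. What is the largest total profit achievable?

By profit: A(d3,53), B(d5,50), D(d5,38), F(d5,30), C(d1,20), E(d3,19)
A→slot 3; B→slot 5; D→slot 4; F→slot 2; C→slot 1; E skipped.
Profit = 20 + 30 + 53 + 38 + 50 = 191

191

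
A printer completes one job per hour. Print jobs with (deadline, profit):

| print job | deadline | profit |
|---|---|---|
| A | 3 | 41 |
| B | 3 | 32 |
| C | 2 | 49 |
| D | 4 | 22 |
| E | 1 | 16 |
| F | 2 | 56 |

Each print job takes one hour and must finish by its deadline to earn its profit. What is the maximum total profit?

168

Profit order: F=56 C=49 A=41 B=32 D=22 E=16
Assign: F→slot 2, C→slot 1, A→slot 3, B skipped, D→slot 4, E skipped.
Slots: [1:C] [2:F] [3:A] [4:D]
Profit = 49 + 56 + 41 + 22 = 168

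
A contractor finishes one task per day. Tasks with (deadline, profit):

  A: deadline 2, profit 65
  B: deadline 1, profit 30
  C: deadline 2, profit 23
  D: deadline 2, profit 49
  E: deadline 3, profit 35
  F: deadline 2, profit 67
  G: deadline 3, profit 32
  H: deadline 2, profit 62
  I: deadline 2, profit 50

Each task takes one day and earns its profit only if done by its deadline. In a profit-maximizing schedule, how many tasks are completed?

By profit: F(d2,67), A(d2,65), H(d2,62), I(d2,50), D(d2,49), E(d3,35), G(d3,32), B(d1,30), C(d2,23)
F→slot 2; A→slot 1; H skipped; I skipped; D skipped; E→slot 3; G skipped; B skipped; C skipped.
3 of 9 scheduled.

3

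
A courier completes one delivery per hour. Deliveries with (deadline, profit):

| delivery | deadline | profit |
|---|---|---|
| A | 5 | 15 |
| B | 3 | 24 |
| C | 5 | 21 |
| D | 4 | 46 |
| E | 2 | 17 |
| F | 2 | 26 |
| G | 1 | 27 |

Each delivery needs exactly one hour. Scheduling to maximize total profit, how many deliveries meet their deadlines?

5

Sort by profit descending; place each in the latest free slot ≤ its deadline.
By profit: D(d4,46), G(d1,27), F(d2,26), B(d3,24), C(d5,21), E(d2,17), A(d5,15)
D→slot 4; G→slot 1; F→slot 2; B→slot 3; C→slot 5; E skipped; A skipped.
5 of 7 scheduled.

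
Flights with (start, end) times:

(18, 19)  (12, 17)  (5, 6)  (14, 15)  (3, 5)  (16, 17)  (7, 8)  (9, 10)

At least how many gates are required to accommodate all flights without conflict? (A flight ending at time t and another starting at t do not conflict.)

starts: [3, 5, 7, 9, 12, 14, 16, 18]
ends:   [5, 6, 8, 10, 15, 17, 17, 19]
s3→1 e5→0 s5→1 e6→0 s7→1 e8→0 s9→1 e10→0 s12→1 s14→2  — peak 2.

2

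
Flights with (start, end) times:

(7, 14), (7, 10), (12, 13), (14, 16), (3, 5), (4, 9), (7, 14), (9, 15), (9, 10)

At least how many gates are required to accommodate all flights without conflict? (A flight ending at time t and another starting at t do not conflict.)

The answer is the maximum number of intervals overlapping at any instant.
Events (time:±→running): 3:+→1 4:+→2 5:-→1 7:+→2 7:+→3 7:+→4 9:-→3 9:+→4 9:+→5 … peak 5.

5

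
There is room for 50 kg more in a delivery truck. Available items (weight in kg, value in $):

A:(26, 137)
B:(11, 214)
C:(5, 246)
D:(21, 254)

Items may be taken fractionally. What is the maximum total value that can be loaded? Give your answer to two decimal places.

Ratios (sorted): C 49.20, B 19.45, D 12.10, A 5.27
take C (5 @ 246); take B (11 @ 214); take D (21 @ 254); take 13/26 of A → 68.50. Capacity used 50/50.
Total value = 782.50

782.50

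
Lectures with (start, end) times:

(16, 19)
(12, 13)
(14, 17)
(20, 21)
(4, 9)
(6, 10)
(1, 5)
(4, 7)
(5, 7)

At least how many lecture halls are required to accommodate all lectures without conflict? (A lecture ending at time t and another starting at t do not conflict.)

The answer is the maximum number of intervals overlapping at any instant.
starts: [1, 4, 4, 5, 6, 12, 14, 16, 20]
ends:   [5, 7, 7, 9, 10, 13, 17, 19, 21]
s1→1 s4→2 s4→3 e5→2 s5→3 s6→4  — peak 4.

4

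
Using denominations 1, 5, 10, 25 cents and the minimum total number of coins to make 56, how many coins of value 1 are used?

1

Greedy: take as many of the largest coin as possible, then repeat with the remainder.
56 − 2×25→6 − 1×5→1 − 1×1→0
Count of 1: 1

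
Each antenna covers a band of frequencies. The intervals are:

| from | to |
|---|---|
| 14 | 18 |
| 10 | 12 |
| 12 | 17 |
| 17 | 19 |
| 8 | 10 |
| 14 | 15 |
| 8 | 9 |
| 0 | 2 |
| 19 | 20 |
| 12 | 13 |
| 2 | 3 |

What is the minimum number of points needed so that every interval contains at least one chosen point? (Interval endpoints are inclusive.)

5

Sort by right endpoint; whenever an interval is uncovered, place a point at its right end.
Sorted: [0,2] [2,3] [8,9] [8,10] [10,12] [12,13] [14,15] [12,17] [14,18] [17,19] [19,20]
{[0,2],[2,3]} hit by 2; {[8,9],[8,10]} hit by 9; {[10,12],[12,13]} hit by 12; {[14,15],[12,17],[14,18]} hit by 15; {[17,19],[19,20]} hit by 19.
Points: 2, 9, 12, 15, 19 (5 total).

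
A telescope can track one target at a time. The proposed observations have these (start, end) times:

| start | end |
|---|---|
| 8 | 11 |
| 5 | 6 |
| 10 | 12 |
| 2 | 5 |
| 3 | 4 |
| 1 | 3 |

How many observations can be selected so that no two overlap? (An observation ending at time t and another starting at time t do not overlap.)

Sorted by end: (1,3)  (3,4)  (2,5)  (5,6)  (8,11)  (10,12)
take (1,3); take (3,4); take (5,6); take (8,11).
Selected 4 observations.

4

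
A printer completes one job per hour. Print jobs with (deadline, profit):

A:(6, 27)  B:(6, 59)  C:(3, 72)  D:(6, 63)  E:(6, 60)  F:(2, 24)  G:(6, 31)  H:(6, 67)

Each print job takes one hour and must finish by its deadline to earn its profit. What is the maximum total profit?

Take jobs in profit order; each goes to the latest open slot no later than its deadline.
Profit order: C=72 H=67 D=63 E=60 B=59 G=31 A=27 F=24
Assign: C→slot 3, H→slot 6, D→slot 5, E→slot 4, B→slot 2, G→slot 1, A skipped, F skipped.
Slots: [1:G] [2:B] [3:C] [4:E] [5:D] [6:H]
Profit = 31 + 59 + 72 + 60 + 63 + 67 = 352

352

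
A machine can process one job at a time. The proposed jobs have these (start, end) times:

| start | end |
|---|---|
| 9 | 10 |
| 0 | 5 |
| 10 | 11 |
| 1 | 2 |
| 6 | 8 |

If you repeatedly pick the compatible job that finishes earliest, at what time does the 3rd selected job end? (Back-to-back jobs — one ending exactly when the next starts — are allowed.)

10

By end time: (1,2), (0,5), (6,8), (9,10), (10,11).
Pick (1,2); next start ≥ 2 → (6,8); next start ≥ 8 → (9,10); next start ≥ 10 → (10,11).
Selected: (1,2) (6,8) (9,10) (10,11)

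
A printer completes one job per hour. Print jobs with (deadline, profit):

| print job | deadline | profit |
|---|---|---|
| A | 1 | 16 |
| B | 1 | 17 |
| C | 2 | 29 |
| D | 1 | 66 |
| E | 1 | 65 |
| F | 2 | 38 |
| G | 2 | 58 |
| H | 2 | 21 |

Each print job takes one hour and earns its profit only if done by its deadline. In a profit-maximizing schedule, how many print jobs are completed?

2

Take jobs in profit order; each goes to the latest open slot no later than its deadline.
By profit: D(d1,66), E(d1,65), G(d2,58), F(d2,38), C(d2,29), H(d2,21), B(d1,17), A(d1,16)
D→slot 1; E skipped; G→slot 2; F skipped; C skipped; H skipped; B skipped; A skipped.
2 of 8 scheduled.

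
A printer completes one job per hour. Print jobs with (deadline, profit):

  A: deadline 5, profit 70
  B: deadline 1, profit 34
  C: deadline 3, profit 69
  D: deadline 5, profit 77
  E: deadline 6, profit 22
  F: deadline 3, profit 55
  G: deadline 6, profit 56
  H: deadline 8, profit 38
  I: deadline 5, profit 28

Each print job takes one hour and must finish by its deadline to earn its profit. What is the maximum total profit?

399

Take jobs in profit order; each goes to the latest open slot no later than its deadline.
Profit order: D=77 A=70 C=69 G=56 F=55 H=38 B=34 I=28 E=22
Assign: D→slot 5, A→slot 4, C→slot 3, G→slot 6, F→slot 2, H→slot 8, B→slot 1, I skipped, E skipped.
Slots: [1:B] [2:F] [3:C] [4:A] [5:D] [6:G] [8:H]
Profit = 34 + 55 + 69 + 70 + 77 + 56 + 38 = 399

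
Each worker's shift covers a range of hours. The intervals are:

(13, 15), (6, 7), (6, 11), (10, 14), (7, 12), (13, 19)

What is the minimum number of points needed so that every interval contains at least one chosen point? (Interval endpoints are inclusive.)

2

Process intervals by earliest right end; each time one isn't hit yet, stab at its right endpoint.
By right end: [6,7]  [6,11]  [7,12]  [10,14]  [13,15]  [13,19]
[6,7] uncovered → point at 7; [10,14] uncovered → point at 14.
Points: 7, 14 (2 total).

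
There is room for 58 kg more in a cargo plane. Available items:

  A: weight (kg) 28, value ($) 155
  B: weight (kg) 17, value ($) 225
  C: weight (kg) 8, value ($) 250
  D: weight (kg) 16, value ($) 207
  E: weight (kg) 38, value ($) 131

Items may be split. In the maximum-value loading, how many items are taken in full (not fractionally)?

3

Order: C (250/8=31.25) > B (225/17=13.24) > D (207/16=12.94) > A (155/28=5.54) > E (131/38=3.45)
Fill: take C (8 @ 250) → take B (17 @ 225) → take D (16 @ 207) → take 17/28 of A → 94.11; 58/58 used.
3 item(s) taken whole; one partial (take 17/28 of A).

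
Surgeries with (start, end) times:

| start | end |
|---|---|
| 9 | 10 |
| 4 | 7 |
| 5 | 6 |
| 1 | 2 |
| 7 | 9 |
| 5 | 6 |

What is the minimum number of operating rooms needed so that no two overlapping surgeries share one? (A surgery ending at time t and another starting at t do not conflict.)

Count concurrent intervals with a sweep; the peak is the room count.
starts: [1, 4, 5, 5, 7, 9]
ends:   [2, 6, 6, 7, 9, 10]
s1→1 e2→0 s4→1 s5→2 s5→3  — peak 3.

3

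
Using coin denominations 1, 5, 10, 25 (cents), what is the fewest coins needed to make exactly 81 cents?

81 = 3×25 + 1×5 + 1×1
Total coins = 3 + 1 + 1 = 5

5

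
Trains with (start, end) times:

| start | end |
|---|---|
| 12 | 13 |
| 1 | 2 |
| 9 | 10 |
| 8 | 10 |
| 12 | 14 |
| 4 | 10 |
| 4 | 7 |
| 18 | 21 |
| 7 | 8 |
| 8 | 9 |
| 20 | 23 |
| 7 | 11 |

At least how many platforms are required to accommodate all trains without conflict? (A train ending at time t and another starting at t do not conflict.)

Events (time:±→running): 1:+→1 2:-→0 4:+→1 4:+→2 7:-→1 7:+→2 7:+→3 8:-→2 8:+→3 8:+→4 … peak 4.

4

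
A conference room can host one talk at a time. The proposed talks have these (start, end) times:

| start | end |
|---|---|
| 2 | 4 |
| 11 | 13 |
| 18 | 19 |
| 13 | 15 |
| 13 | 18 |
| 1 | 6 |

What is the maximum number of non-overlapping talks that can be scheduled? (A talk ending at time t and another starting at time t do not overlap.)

Order by finish time; keep every interval that doesn't clash with the previous kept one.
By end time: (2,4), (1,6), (11,13), (13,15), (13,18), (18,19).
Pick (2,4); next start ≥ 4 → (11,13); next start ≥ 13 → (13,15); next start ≥ 15 → (18,19).
Selected 4 talks.

4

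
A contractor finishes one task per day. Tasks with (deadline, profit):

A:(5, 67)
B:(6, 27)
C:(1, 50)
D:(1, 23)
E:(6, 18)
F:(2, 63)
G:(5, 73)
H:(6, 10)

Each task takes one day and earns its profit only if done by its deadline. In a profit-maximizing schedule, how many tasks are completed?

6

Take jobs in profit order; each goes to the latest open slot no later than its deadline.
By profit: G(d5,73), A(d5,67), F(d2,63), C(d1,50), B(d6,27), D(d1,23), E(d6,18), H(d6,10)
G→slot 5; A→slot 4; F→slot 2; C→slot 1; B→slot 6; D skipped; E→slot 3; H skipped.
6 of 8 scheduled.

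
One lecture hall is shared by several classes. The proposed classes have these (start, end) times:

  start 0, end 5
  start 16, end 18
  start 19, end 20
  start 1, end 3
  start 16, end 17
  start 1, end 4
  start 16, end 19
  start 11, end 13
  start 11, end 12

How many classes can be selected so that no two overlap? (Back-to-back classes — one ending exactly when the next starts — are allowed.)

Greedy by earliest finish: after sorting by end time, pick each interval compatible with the last pick.
By end time: (1,3), (1,4), (0,5), (11,12), (11,13), (16,17), (16,18), (16,19), (19,20).
Pick (1,3); next start ≥ 3 → (11,12); next start ≥ 12 → (16,17); next start ≥ 17 → (19,20).
Selected 4 classes.

4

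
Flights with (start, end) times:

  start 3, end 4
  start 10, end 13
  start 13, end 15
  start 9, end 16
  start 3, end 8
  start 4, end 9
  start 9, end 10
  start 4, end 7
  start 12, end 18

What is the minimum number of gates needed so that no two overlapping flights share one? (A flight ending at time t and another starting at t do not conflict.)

3

The answer is the maximum number of intervals overlapping at any instant.
Events (time:±→running): 3:+→1 3:+→2 4:-→1 4:+→2 4:+→3 … peak 3.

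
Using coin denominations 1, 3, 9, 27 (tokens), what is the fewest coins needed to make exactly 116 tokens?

116 − 4×27→8 − 2×3→2 − 2×1→0
Total coins = 4 + 2 + 2 = 8

8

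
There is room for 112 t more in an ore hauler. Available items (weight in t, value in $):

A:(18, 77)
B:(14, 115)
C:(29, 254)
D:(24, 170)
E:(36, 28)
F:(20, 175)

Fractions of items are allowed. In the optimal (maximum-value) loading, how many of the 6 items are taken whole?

5

Greedy by value/weight ratio, highest first.
Ratios (sorted): C 8.76, F 8.75, B 8.21, D 7.08, A 4.28, E 0.78
take C (29 @ 254); take F (20 @ 175); take B (14 @ 115); take D (24 @ 170); take A (18 @ 77); take 7/36 of E → 5.44. Capacity used 112/112.
5 item(s) taken whole; one partial (take 7/36 of E).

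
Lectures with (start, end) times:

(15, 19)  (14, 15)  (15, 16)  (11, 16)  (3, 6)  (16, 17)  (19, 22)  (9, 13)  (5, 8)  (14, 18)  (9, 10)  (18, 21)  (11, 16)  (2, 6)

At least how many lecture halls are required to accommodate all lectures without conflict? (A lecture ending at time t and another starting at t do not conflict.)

5

Events (time:±→running): 2:+→1 3:+→2 5:+→3 6:-→2 6:-→1 8:-→0 9:+→1 9:+→2 10:-→1 11:+→2 11:+→3 13:-→2 14:+→3 14:+→4 15:-→3 15:+→4 15:+→5 … peak 5.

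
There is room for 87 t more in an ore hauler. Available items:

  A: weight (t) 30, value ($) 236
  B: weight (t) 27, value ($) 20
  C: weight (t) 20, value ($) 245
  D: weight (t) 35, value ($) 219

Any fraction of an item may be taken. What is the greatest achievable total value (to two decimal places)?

Greedy by value/weight ratio, highest first.
Ratios (sorted): C 12.25, A 7.87, D 6.26, B 0.74
take C (20 @ 245); take A (30 @ 236); take D (35 @ 219); take 2/27 of B → 1.48. Capacity used 87/87.
Total value = 701.48

701.48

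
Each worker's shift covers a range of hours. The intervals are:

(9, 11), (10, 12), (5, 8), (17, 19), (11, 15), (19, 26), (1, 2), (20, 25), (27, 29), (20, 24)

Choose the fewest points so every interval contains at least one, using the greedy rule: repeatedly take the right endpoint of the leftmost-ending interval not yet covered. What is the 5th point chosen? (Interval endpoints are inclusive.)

By right end: [1,2]  [5,8]  [9,11]  [10,12]  [11,15]  [17,19]  [20,24]  [20,25]  [19,26]  [27,29]
[1,2] uncovered → point at 2; [5,8] uncovered → point at 8; [9,11] uncovered → point at 11; [17,19] uncovered → point at 19; [20,24] uncovered → point at 24; [27,29] uncovered → point at 29.
Points: 2, 8, 11, 19, 24, 29 (6 total).

24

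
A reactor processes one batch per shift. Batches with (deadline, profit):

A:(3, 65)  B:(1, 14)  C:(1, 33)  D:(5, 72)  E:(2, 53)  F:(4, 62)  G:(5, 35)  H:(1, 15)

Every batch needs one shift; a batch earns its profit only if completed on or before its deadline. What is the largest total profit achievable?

287

Sort by profit descending; place each in the latest free slot ≤ its deadline.
By profit: D(d5,72), A(d3,65), F(d4,62), E(d2,53), G(d5,35), C(d1,33), H(d1,15), B(d1,14)
D→slot 5; A→slot 3; F→slot 4; E→slot 2; G→slot 1; C skipped; H skipped; B skipped.
Profit = 35 + 53 + 65 + 62 + 72 = 287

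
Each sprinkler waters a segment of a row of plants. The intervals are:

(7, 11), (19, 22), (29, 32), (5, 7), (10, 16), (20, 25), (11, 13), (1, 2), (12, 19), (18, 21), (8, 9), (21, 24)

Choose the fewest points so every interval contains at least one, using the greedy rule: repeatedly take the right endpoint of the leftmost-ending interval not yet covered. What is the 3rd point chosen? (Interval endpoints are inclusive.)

9

Sorted: [1,2] [5,7] [8,9] [7,11] [11,13] [10,16] [12,19] [18,21] [19,22] [21,24] [20,25] [29,32]
{[1,2]} hit by 2; {[5,7]} hit by 7; {[8,9],[7,11]} hit by 9; {[11,13],[10,16],[12,19]} hit by 13; {[18,21],[19,22],[21,24],[20,25]} hit by 21; {[29,32]} hit by 32.
Points: 2, 7, 9, 13, 21, 32 (6 total).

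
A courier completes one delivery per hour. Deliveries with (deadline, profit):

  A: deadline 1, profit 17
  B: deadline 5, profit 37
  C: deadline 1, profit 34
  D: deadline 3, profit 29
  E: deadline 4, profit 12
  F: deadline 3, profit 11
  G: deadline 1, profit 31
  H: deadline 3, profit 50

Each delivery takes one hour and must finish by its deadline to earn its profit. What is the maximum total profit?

162

Profit order: H=50 B=37 C=34 G=31 D=29 A=17 E=12 F=11
Assign: H→slot 3, B→slot 5, C→slot 1, G skipped, D→slot 2, A skipped, E→slot 4, F skipped.
Slots: [1:C] [2:D] [3:H] [4:E] [5:B]
Profit = 34 + 29 + 50 + 12 + 37 = 162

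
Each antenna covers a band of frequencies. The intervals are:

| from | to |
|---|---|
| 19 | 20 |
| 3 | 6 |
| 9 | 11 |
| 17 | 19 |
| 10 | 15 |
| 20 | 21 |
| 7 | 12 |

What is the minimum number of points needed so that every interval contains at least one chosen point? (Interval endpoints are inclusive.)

Process intervals by earliest right end; each time one isn't hit yet, stab at its right endpoint.
By right end: [3,6]  [9,11]  [7,12]  [10,15]  [17,19]  [19,20]  [20,21]
[3,6] uncovered → point at 6; [9,11] uncovered → point at 11; [17,19] uncovered → point at 19; [20,21] uncovered → point at 21.
Points: 6, 11, 19, 21 (4 total).

4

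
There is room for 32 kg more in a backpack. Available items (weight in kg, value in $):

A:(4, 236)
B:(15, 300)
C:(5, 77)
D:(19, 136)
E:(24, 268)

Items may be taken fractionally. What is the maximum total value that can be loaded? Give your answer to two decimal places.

702.33

Sort by value per unit weight and fill in that order.
Ratios (sorted): A 59.00, B 20.00, C 15.40, E 11.17, D 7.16
take A (4 @ 236); take B (15 @ 300); take C (5 @ 77); take 8/24 of E → 89.33. Capacity used 32/32.
Total value = 702.33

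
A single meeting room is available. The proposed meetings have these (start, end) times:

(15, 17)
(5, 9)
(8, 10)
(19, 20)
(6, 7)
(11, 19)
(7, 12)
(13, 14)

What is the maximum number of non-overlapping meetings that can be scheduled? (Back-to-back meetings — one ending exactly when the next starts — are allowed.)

5

Sorted by end: (6,7)  (5,9)  (8,10)  (7,12)  (13,14)  (15,17)  (11,19)  (19,20)
take (6,7); skip (5,9); take (8,10); skip (7,12); take (13,14); take (15,17); skip (11,19); take (19,20).
Selected 5 meetings.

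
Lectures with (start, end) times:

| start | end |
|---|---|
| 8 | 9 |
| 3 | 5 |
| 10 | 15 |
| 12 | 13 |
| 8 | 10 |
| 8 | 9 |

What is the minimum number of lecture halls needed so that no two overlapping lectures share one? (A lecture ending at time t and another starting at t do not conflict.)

3

Count concurrent intervals with a sweep; the peak is the room count.
Events (time:±→running): 3:+→1 5:-→0 8:+→1 8:+→2 8:+→3 … peak 3.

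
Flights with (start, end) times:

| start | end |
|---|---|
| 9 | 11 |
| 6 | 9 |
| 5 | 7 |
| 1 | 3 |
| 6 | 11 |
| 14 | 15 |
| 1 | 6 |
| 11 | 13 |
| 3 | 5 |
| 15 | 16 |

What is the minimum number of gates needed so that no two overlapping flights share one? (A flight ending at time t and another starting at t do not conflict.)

The answer is the maximum number of intervals overlapping at any instant.
Events (time:±→running): 1:+→1 1:+→2 3:-→1 3:+→2 5:-→1 5:+→2 6:-→1 6:+→2 6:+→3 … peak 3.

3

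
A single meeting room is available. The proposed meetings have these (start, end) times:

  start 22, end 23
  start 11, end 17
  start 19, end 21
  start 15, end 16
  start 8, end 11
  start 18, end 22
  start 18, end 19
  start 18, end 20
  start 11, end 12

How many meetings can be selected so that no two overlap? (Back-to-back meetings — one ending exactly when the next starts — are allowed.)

6

Sort by end time and greedily take each interval whose start is ≥ the last chosen end.
Sorted by end: (8,11)  (11,12)  (15,16)  (11,17)  (18,19)  (18,20)  (19,21)  (18,22)  (22,23)
take (8,11); take (11,12); take (15,16); take (18,19); take (19,21); skip (18,22); take (22,23).
Selected 6 meetings.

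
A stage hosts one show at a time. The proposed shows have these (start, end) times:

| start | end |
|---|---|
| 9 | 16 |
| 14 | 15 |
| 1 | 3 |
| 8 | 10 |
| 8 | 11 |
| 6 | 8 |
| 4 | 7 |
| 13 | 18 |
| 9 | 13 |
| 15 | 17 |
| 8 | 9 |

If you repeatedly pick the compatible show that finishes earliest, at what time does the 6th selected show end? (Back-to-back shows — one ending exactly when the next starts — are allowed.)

17

Sorted by end: (1,3)  (4,7)  (6,8)  (8,9)  (8,10)  (8,11)  (9,13)  (14,15)  (9,16)  (15,17)  (13,18)
take (1,3); take (4,7); take (8,9); skip (8,10); take (9,13); take (14,15); take (15,17); skip (13,18).
Selected: (1,3) (4,7) (8,9) (9,13) (14,15) (15,17)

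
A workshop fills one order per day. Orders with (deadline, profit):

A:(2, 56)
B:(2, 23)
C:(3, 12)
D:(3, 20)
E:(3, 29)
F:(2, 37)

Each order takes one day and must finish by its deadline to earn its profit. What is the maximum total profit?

Profit order: A=56 F=37 E=29 B=23 D=20 C=12
Assign: A→slot 2, F→slot 1, E→slot 3, B skipped, D skipped, C skipped.
Slots: [1:F] [2:A] [3:E]
Profit = 37 + 56 + 29 = 122

122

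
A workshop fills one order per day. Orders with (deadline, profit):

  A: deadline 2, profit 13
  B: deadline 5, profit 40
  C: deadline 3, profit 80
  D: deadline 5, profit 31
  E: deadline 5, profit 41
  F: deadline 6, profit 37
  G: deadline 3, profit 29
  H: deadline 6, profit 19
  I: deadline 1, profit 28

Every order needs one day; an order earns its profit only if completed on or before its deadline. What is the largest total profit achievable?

258

Sort by profit descending; place each in the latest free slot ≤ its deadline.
By profit: C(d3,80), E(d5,41), B(d5,40), F(d6,37), D(d5,31), G(d3,29), I(d1,28), H(d6,19), A(d2,13)
C→slot 3; E→slot 5; B→slot 4; F→slot 6; D→slot 2; G→slot 1; I skipped; H skipped; A skipped.
Profit = 29 + 31 + 80 + 40 + 41 + 37 = 258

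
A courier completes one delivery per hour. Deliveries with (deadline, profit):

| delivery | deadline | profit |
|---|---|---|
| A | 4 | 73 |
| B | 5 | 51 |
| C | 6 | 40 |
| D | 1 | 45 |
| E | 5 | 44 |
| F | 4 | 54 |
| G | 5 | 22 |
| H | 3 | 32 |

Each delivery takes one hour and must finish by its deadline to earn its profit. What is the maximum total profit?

By profit: A(d4,73), F(d4,54), B(d5,51), D(d1,45), E(d5,44), C(d6,40), H(d3,32), G(d5,22)
A→slot 4; F→slot 3; B→slot 5; D→slot 1; E→slot 2; C→slot 6; H skipped; G skipped.
Profit = 45 + 44 + 54 + 73 + 51 + 40 = 307

307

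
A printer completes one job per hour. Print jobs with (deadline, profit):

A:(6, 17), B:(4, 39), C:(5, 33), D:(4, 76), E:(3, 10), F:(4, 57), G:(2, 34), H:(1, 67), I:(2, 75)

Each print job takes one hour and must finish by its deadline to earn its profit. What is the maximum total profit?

Sort by profit descending; place each in the latest free slot ≤ its deadline.
Profit order: D=76 I=75 H=67 F=57 B=39 G=34 C=33 A=17 E=10
Assign: D→slot 4, I→slot 2, H→slot 1, F→slot 3, B skipped, G skipped, C→slot 5, A→slot 6, E skipped.
Slots: [1:H] [2:I] [3:F] [4:D] [5:C] [6:A]
Profit = 67 + 75 + 57 + 76 + 33 + 17 = 325

325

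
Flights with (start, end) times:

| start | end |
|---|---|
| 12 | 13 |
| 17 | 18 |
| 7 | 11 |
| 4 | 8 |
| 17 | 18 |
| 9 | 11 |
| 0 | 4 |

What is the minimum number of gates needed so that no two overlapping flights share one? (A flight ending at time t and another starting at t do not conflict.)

Count concurrent intervals with a sweep; the peak is the room count.
Events (time:±→running): 0:+→1 4:-→0 4:+→1 7:+→2 … peak 2.

2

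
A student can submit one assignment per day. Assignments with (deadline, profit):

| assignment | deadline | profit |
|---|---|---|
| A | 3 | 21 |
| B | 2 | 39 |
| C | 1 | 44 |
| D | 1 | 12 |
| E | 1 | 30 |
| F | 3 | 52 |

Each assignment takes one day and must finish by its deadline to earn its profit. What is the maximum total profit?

Sort by profit descending; place each in the latest free slot ≤ its deadline.
By profit: F(d3,52), C(d1,44), B(d2,39), E(d1,30), A(d3,21), D(d1,12)
F→slot 3; C→slot 1; B→slot 2; E skipped; A skipped; D skipped.
Profit = 44 + 39 + 52 = 135

135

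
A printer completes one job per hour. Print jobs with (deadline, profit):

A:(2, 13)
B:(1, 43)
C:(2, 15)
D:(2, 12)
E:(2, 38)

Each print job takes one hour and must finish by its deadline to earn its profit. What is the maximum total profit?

Sort by profit descending; place each in the latest free slot ≤ its deadline.
Profit order: B=43 E=38 C=15 A=13 D=12
Assign: B→slot 1, E→slot 2, C skipped, A skipped, D skipped.
Slots: [1:B] [2:E]
Profit = 43 + 38 = 81

81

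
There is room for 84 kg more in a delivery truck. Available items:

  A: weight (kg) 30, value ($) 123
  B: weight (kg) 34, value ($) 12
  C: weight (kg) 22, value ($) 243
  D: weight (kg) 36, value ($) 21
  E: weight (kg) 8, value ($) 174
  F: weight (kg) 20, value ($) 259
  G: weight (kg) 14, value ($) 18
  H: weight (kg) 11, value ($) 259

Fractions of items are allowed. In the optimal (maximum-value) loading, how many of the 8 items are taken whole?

Greedy by value/weight ratio, highest first.
Ratios (sorted): H 23.55, E 21.75, F 12.95, C 11.05, A 4.10, G 1.29, D 0.58, B 0.35
take H (11 @ 259); take E (8 @ 174); take F (20 @ 259); take C (22 @ 243); take 23/30 of A → 94.30. Capacity used 84/84.
4 item(s) taken whole; one partial (take 23/30 of A).

4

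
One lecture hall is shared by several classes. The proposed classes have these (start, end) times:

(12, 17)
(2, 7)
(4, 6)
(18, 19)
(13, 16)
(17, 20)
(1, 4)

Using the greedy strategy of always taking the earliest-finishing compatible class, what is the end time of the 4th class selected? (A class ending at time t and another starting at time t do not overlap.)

Sorted by end: (1,4)  (4,6)  (2,7)  (13,16)  (12,17)  (18,19)  (17,20)
take (1,4); take (4,6); take (13,16); take (18,19); skip (17,20).
Selected: (1,4) (4,6) (13,16) (18,19)

19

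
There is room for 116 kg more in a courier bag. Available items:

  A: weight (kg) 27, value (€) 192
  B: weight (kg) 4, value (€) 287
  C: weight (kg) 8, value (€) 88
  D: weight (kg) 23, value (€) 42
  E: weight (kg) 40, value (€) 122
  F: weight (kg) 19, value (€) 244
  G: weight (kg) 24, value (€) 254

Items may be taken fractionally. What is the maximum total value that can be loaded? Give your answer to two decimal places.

1168.70

Sort by value per unit weight and fill in that order.
Order: B (287/4=71.75) > F (244/19=12.84) > C (88/8=11.00) > G (254/24=10.58) > A (192/27=7.11) > E (122/40=3.05) > D (42/23=1.83)
Fill: take B (4 @ 287) → take F (19 @ 244) → take C (8 @ 88) → take G (24 @ 254) → take A (27 @ 192) → take 34/40 of E → 103.70; 116/116 used.
Total value = 1168.70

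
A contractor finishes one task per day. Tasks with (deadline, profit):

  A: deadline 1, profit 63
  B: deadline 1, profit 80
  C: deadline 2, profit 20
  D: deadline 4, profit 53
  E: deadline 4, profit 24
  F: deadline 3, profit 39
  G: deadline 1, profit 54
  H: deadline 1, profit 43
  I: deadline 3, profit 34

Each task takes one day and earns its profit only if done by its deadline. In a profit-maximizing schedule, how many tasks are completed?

4

Sort by profit descending; place each in the latest free slot ≤ its deadline.
Profit order: B=80 A=63 G=54 D=53 H=43 F=39 I=34 E=24 C=20
Assign: B→slot 1, A skipped, G skipped, D→slot 4, H skipped, F→slot 3, I→slot 2, E skipped, C skipped.
Slots: [1:B] [2:I] [3:F] [4:D]
4 of 9 scheduled.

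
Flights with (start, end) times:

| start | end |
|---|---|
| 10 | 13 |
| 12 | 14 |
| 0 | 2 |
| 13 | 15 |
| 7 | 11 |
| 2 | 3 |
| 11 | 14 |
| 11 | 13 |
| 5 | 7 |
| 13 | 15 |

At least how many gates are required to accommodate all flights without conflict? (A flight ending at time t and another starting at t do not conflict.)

4

starts: [0, 2, 5, 7, 10, 11, 11, 12, 13, 13]
ends:   [2, 3, 7, 11, 13, 13, 14, 14, 15, 15]
s0→1 e2→0 s2→1 e3→0 s5→1 e7→0 s7→1 s10→2 e11→1 s11→2 s11→3 s12→4  — peak 4.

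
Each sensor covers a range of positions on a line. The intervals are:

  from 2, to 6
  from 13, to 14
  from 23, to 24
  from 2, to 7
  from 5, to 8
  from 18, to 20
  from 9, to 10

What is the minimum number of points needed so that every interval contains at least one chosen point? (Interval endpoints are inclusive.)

Sort by right endpoint; whenever an interval is uncovered, place a point at its right end.
By right end: [2,6]  [2,7]  [5,8]  [9,10]  [13,14]  [18,20]  [23,24]
[2,6] uncovered → point at 6; [9,10] uncovered → point at 10; [13,14] uncovered → point at 14; [18,20] uncovered → point at 20; [23,24] uncovered → point at 24.
Points: 6, 10, 14, 20, 24 (5 total).

5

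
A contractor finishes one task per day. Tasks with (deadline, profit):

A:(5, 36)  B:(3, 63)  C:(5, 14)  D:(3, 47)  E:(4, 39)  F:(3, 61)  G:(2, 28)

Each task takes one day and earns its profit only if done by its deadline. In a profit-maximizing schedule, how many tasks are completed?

5

Take jobs in profit order; each goes to the latest open slot no later than its deadline.
By profit: B(d3,63), F(d3,61), D(d3,47), E(d4,39), A(d5,36), G(d2,28), C(d5,14)
B→slot 3; F→slot 2; D→slot 1; E→slot 4; A→slot 5; G skipped; C skipped.
5 of 7 scheduled.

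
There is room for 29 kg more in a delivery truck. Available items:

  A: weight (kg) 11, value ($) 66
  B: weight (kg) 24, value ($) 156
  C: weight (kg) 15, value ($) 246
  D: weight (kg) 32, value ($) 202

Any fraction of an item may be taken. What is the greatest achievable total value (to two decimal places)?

337.00

Order: C (246/15=16.40) > B (156/24=6.50) > D (202/32=6.31) > A (66/11=6.00)
Fill: take C (15 @ 246) → take 14/24 of B → 91.00; 29/29 used.
Total value = 337.00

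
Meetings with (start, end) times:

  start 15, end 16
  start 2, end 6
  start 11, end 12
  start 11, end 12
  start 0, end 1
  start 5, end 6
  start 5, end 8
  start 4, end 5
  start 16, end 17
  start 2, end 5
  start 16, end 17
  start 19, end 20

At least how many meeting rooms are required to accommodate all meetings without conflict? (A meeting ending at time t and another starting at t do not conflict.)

The answer is the maximum number of intervals overlapping at any instant.
Events (time:±→running): 0:+→1 1:-→0 2:+→1 2:+→2 4:+→3 … peak 3.

3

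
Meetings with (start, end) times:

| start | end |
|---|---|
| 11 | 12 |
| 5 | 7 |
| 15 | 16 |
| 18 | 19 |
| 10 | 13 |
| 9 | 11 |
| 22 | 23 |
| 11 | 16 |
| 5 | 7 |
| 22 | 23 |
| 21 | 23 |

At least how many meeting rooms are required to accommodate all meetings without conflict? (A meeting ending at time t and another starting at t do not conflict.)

3

starts: [5, 5, 9, 10, 11, 11, 15, 18, 21, 22, 22]
ends:   [7, 7, 11, 12, 13, 16, 16, 19, 23, 23, 23]
s5→1 s5→2 e7→1 e7→0 s9→1 s10→2 e11→1 s11→2 s11→3  — peak 3.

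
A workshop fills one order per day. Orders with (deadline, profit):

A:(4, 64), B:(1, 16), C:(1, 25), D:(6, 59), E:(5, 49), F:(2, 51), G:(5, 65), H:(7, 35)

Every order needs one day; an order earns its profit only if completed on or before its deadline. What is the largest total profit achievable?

Take jobs in profit order; each goes to the latest open slot no later than its deadline.
Profit order: G=65 A=64 D=59 F=51 E=49 H=35 C=25 B=16
Assign: G→slot 5, A→slot 4, D→slot 6, F→slot 2, E→slot 3, H→slot 7, C→slot 1, B skipped.
Slots: [1:C] [2:F] [3:E] [4:A] [5:G] [6:D] [7:H]
Profit = 25 + 51 + 49 + 64 + 65 + 59 + 35 = 348

348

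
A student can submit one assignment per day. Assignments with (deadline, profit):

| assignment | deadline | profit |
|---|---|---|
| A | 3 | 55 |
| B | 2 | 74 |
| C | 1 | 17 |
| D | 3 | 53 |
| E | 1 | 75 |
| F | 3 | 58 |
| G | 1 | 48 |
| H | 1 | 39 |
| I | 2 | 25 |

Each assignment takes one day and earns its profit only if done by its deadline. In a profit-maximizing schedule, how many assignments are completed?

Take jobs in profit order; each goes to the latest open slot no later than its deadline.
Profit order: E=75 B=74 F=58 A=55 D=53 G=48 H=39 I=25 C=17
Assign: E→slot 1, B→slot 2, F→slot 3, A skipped, D skipped, G skipped, H skipped, I skipped, C skipped.
Slots: [1:E] [2:B] [3:F]
3 of 9 scheduled.

3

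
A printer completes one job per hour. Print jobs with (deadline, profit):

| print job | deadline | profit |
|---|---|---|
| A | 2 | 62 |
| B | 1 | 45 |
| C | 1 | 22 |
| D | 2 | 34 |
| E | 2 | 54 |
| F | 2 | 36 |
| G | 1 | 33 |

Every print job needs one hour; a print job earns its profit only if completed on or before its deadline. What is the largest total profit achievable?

116

Sort by profit descending; place each in the latest free slot ≤ its deadline.
By profit: A(d2,62), E(d2,54), B(d1,45), F(d2,36), D(d2,34), G(d1,33), C(d1,22)
A→slot 2; E→slot 1; B skipped; F skipped; D skipped; G skipped; C skipped.
Profit = 54 + 62 = 116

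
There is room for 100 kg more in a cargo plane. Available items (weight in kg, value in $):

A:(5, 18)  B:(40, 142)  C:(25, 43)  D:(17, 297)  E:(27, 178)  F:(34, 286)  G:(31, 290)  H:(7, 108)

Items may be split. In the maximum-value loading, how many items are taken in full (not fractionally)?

4

Greedy by value/weight ratio, highest first.
Ratios (sorted): D 17.47, H 15.43, G 9.35, F 8.41, E 6.59, A 3.60, B 3.55, C 1.72
take D (17 @ 297); take H (7 @ 108); take G (31 @ 290); take F (34 @ 286); take 11/27 of E → 72.52. Capacity used 100/100.
4 item(s) taken whole; one partial (take 11/27 of E).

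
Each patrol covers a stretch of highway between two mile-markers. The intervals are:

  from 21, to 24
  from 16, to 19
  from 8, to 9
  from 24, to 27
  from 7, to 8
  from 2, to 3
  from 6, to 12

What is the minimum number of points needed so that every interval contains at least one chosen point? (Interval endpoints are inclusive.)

Sorted: [2,3] [7,8] [8,9] [6,12] [16,19] [21,24] [24,27]
{[2,3]} hit by 3; {[7,8],[8,9],[6,12]} hit by 8; {[16,19]} hit by 19; {[21,24],[24,27]} hit by 24.
Points: 3, 8, 19, 24 (4 total).

4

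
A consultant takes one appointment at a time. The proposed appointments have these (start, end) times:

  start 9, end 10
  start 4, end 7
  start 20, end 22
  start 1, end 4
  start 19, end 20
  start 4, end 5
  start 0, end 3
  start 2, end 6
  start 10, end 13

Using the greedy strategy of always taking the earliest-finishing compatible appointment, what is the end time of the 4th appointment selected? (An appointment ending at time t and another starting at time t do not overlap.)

Order by finish time; keep every interval that doesn't clash with the previous kept one.
By end time: (0,3), (1,4), (4,5), (2,6), (4,7), (9,10), (10,13), (19,20), (20,22).
Pick (0,3); next start ≥ 3 → (4,5); next start ≥ 5 → (9,10); next start ≥ 10 → (10,13); next start ≥ 13 → (19,20); next start ≥ 20 → (20,22).
Selected: (0,3) (4,5) (9,10) (10,13) (19,20) (20,22)

13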